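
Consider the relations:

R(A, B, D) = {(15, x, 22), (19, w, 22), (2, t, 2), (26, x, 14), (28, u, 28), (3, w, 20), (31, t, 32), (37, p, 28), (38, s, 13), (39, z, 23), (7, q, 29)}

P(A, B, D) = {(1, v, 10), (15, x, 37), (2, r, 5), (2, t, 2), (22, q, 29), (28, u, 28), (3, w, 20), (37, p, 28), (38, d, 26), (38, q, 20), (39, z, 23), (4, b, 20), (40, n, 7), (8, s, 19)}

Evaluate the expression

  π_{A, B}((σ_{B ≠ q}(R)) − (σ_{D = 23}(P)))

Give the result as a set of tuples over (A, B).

σ[B ≠ q]: keep tuples satisfying B ≠ q → {(15, x, 22), (19, w, 22), (2, t, 2), (26, x, 14), (28, u, 28), (3, w, 20), (31, t, 32), (37, p, 28), (38, s, 13), (39, z, 23)}
σ[D = 23]: keep tuples satisfying D = 23 → {(39, z, 23)}
Difference: {(15, x, 22), (19, w, 22), (2, t, 2), (26, x, 14), (28, u, 28), (3, w, 20), (31, t, 32), (37, p, 28), (38, s, 13), (39, z, 23)} with {(39, z, 23)} → {(15, x, 22), (19, w, 22), (2, t, 2), (26, x, 14), (28, u, 28), (3, w, 20), (31, t, 32), (37, p, 28), (38, s, 13)}
Projecting to A, B: {(15, x), (19, w), (2, t), (26, x), (28, u), (3, w), (31, t), (37, p), (38, s)}

{(15, x), (19, w), (2, t), (26, x), (28, u), (3, w), (31, t), (37, p), (38, s)}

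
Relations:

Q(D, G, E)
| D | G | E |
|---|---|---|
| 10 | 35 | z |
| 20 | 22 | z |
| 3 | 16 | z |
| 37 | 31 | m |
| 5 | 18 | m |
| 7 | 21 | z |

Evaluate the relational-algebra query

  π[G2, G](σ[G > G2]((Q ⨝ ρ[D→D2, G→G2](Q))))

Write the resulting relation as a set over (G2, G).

ρ[D→D2, G→G2]: schema becomes (D2, G2, E); tuples unchanged.
Natural join on E: {(10, 35, z, 10, 35), (10, 35, z, 20, 22), (10, 35, z, 3, 16), (10, 35, z, 7, 21), (20, 22, z, 10, 35), (20, 22, z, 20, 22), (20, 22, z, 3, 16), (20, 22, z, 7, 21), (3, 16, z, 10, 35), (3, 16, z, 20, 22), (3, 16, z, 3, 16), (3, 16, z, 7, 21), (37, 31, m, 37, 31), (37, 31, m, 5, 18), (5, 18, m, 37, 31), (5, 18, m, 5, 18), (7, 21, z, 10, 35), (7, 21, z, 20, 22), (7, 21, z, 3, 16), (7, 21, z, 7, 21)}
Apply σ_{G > G2}; surviving tuples: {(10, 35, z, 20, 22), (10, 35, z, 3, 16), (10, 35, z, 7, 21), (20, 22, z, 3, 16), (20, 22, z, 7, 21), (37, 31, m, 5, 18), (7, 21, z, 3, 16)}
Keep only column(s) G2, G: {(16, 21), (16, 22), (16, 35), (18, 31), (21, 22), (21, 35), (22, 35)}

{(16, 21), (16, 22), (16, 35), (18, 31), (21, 22), (21, 35), (22, 35)}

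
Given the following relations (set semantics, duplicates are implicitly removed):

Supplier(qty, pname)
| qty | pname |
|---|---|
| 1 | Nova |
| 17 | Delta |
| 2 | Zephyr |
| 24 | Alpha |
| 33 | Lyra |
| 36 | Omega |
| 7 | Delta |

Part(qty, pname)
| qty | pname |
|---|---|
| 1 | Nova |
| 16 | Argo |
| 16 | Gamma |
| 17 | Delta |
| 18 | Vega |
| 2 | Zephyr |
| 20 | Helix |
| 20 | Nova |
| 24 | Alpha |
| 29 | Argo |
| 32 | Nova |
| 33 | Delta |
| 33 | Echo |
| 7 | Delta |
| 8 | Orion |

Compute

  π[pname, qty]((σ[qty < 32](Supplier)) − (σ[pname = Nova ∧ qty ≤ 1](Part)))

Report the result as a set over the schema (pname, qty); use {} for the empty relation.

Filtering on qty < 32 leaves {(1, Nova), (17, Delta), (2, Zephyr), (24, Alpha), (7, Delta)}.
Filtering on pname = Nova ∧ qty ≤ 1 leaves {(1, Nova)}.
Taking the difference: {(17, Delta), (2, Zephyr), (24, Alpha), (7, Delta)}
π_{pname, qty} gives {(Alpha, 24), (Delta, 17), (Delta, 7), (Zephyr, 2)}.

{(Alpha, 24), (Delta, 17), (Delta, 7), (Zephyr, 2)}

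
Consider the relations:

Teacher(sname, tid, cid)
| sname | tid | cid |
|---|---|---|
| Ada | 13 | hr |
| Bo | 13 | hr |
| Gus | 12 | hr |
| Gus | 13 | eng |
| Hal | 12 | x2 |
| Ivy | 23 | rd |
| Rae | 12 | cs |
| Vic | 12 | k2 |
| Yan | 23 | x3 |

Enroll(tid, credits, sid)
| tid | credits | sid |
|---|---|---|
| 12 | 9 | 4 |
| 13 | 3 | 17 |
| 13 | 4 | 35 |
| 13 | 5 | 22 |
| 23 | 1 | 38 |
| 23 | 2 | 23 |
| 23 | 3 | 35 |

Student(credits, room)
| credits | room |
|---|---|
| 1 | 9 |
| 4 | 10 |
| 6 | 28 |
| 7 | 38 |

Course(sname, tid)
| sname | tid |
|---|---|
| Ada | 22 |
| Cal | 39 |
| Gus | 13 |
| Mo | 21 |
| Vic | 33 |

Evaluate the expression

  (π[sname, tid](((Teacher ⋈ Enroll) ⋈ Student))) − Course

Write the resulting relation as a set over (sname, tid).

Natural join on tid: {(Ada, 13, hr, 3, 17), (Ada, 13, hr, 4, 35), (Ada, 13, hr, 5, 22), (Bo, 13, hr, 3, 17), (Bo, 13, hr, 4, 35), (Bo, 13, hr, 5, 22), (Gus, 12, hr, 9, 4), (Gus, 13, eng, 3, 17), (Gus, 13, eng, 4, 35), (Gus, 13, eng, 5, 22), (Hal, 12, x2, 9, 4), (Ivy, 23, rd, 1, 38), (Ivy, 23, rd, 2, 23), (Ivy, 23, rd, 3, 35), (Rae, 12, cs, 9, 4), (Vic, 12, k2, 9, 4), (Yan, 23, x3, 1, 38), (Yan, 23, x3, 2, 23), (Yan, 23, x3, 3, 35)}
Natural join on credits: {(Ada, 13, hr, 4, 35, 10), (Bo, 13, hr, 4, 35, 10), (Gus, 13, eng, 4, 35, 10), (Ivy, 23, rd, 1, 38, 9), (Yan, 23, x3, 1, 38, 9)}
Projecting to sname, tid: {(Ada, 13), (Bo, 13), (Gus, 13), (Ivy, 23), (Yan, 23)}
Difference: {(Ada, 13), (Bo, 13), (Gus, 13), (Ivy, 23), (Yan, 23)} with {(Ada, 22), (Cal, 39), (Gus, 13), (Mo, 21), (Vic, 33)} → {(Ada, 13), (Bo, 13), (Ivy, 23), (Yan, 23)}

{(Ada, 13), (Bo, 13), (Ivy, 23), (Yan, 23)}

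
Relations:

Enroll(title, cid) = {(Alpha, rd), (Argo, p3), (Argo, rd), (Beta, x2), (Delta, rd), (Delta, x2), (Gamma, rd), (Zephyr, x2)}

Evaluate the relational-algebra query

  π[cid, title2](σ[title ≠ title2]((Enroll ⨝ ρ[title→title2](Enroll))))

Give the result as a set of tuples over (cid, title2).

ρ[title→title2]: schema becomes (title2, cid); tuples unchanged.
Enroll ⋈ ρ[title→title2](Enroll) (natural join on cid): {(Alpha, rd, Alpha), (Alpha, rd, Argo), (Alpha, rd, Delta), (Alpha, rd, Gamma), (Argo, p3, Argo), (Argo, rd, Alpha), (Argo, rd, Argo), (Argo, rd, Delta), (Argo, rd, Gamma), (Beta, x2, Beta), (Beta, x2, Delta), (Beta, x2, Zephyr), (Delta, rd, Alpha), (Delta, rd, Argo), (Delta, rd, Delta), (Delta, rd, Gamma), (Delta, x2, Beta), (Delta, x2, Delta), (Delta, x2, Zephyr), (Gamma, rd, Alpha), (Gamma, rd, Argo), (Gamma, rd, Delta), (Gamma, rd, Gamma), (Zephyr, x2, Beta), (Zephyr, x2, Delta), (Zephyr, x2, Zephyr)}
σ[title ≠ title2]: keep tuples satisfying title ≠ title2 → {(Alpha, rd, Argo), (Alpha, rd, Delta), (Alpha, rd, Gamma), (Argo, rd, Alpha), (Argo, rd, Delta), (Argo, rd, Gamma), (Beta, x2, Delta), (Beta, x2, Zephyr), (Delta, rd, Alpha), (Delta, rd, Argo), (Delta, rd, Gamma), (Delta, x2, Beta), (Delta, x2, Zephyr), (Gamma, rd, Alpha), (Gamma, rd, Argo), (Gamma, rd, Delta), (Zephyr, x2, Beta), (Zephyr, x2, Delta)}
π[cid, title2]: project onto (cid, title2) (11 duplicate(s) eliminated) → {(rd, Alpha), (rd, Argo), (rd, Delta), (rd, Gamma), (x2, Beta), (x2, Delta), (x2, Zephyr)}

{(rd, Alpha), (rd, Argo), (rd, Delta), (rd, Gamma), (x2, Beta), (x2, Delta), (x2, Zephyr)}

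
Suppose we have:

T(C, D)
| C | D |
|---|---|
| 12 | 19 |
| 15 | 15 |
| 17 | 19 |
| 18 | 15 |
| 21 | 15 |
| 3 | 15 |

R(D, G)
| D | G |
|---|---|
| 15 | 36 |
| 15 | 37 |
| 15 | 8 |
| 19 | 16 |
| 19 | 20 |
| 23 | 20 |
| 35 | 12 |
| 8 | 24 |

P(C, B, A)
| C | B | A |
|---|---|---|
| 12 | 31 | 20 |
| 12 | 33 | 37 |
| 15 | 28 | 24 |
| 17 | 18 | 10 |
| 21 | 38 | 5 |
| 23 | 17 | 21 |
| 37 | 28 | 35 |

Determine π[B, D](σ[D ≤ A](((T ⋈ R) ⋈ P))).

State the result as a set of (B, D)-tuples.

T ⋈ R (natural join on D): {(12, 19, 16), (12, 19, 20), (15, 15, 36), (15, 15, 37), (15, 15, 8), (17, 19, 16), (17, 19, 20), (18, 15, 36), (18, 15, 37), (18, 15, 8), (21, 15, 36), (21, 15, 37), (21, 15, 8), (3, 15, 36), (3, 15, 37), (3, 15, 8)}
(T ⋈ R) ⋈ P (natural join on C): {(12, 19, 16, 31, 20), (12, 19, 16, 33, 37), (12, 19, 20, 31, 20), (12, 19, 20, 33, 37), (15, 15, 36, 28, 24), (15, 15, 37, 28, 24), (15, 15, 8, 28, 24), (17, 19, 16, 18, 10), (17, 19, 20, 18, 10), (21, 15, 36, 38, 5), (21, 15, 37, 38, 5), (21, 15, 8, 38, 5)}
σ[D ≤ A]: keep tuples satisfying D ≤ A → {(12, 19, 16, 31, 20), (12, 19, 16, 33, 37), (12, 19, 20, 31, 20), (12, 19, 20, 33, 37), (15, 15, 36, 28, 24), (15, 15, 37, 28, 24), (15, 15, 8, 28, 24)}
Keep only column(s) B, D (4 duplicate(s) eliminated): {(28, 15), (31, 19), (33, 19)}

{(28, 15), (31, 19), (33, 19)}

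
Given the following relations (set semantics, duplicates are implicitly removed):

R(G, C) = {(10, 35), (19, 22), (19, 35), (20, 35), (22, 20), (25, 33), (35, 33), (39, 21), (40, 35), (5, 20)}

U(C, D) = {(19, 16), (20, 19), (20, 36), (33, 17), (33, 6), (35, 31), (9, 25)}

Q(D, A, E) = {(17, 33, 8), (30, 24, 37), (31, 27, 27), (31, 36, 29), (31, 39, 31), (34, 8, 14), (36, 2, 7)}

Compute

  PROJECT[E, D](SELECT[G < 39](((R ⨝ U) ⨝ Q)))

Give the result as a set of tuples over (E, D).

Joining R and U on C yields {(10, 35, 31), (19, 35, 31), (20, 35, 31), (22, 20, 19), (22, 20, 36), (25, 33, 17), (25, 33, 6), (35, 33, 17), (35, 33, 6), (40, 35, 31), (5, 20, 19), (5, 20, 36)}.
Joining (R ⨝ U) and Q on D yields {(10, 35, 31, 27, 27), (10, 35, 31, 36, 29), (10, 35, 31, 39, 31), (19, 35, 31, 27, 27), (19, 35, 31, 36, 29), (19, 35, 31, 39, 31), (20, 35, 31, 27, 27), (20, 35, 31, 36, 29), (20, 35, 31, 39, 31), (22, 20, 36, 2, 7), (25, 33, 17, 33, 8), (35, 33, 17, 33, 8), (40, 35, 31, 27, 27), (40, 35, 31, 36, 29), (40, 35, 31, 39, 31), (5, 20, 36, 2, 7)}.
Apply σ_{G < 39}; surviving tuples: {(10, 35, 31, 27, 27), (10, 35, 31, 36, 29), (10, 35, 31, 39, 31), (19, 35, 31, 27, 27), (19, 35, 31, 36, 29), (19, 35, 31, 39, 31), (20, 35, 31, 27, 27), (20, 35, 31, 36, 29), (20, 35, 31, 39, 31), (22, 20, 36, 2, 7), (25, 33, 17, 33, 8), (35, 33, 17, 33, 8), (5, 20, 36, 2, 7)}
π_{E, D} gives {(27, 31), (29, 31), (31, 31), (7, 36), (8, 17)} (8 duplicate(s) eliminated).

{(27, 31), (29, 31), (31, 31), (7, 36), (8, 17)}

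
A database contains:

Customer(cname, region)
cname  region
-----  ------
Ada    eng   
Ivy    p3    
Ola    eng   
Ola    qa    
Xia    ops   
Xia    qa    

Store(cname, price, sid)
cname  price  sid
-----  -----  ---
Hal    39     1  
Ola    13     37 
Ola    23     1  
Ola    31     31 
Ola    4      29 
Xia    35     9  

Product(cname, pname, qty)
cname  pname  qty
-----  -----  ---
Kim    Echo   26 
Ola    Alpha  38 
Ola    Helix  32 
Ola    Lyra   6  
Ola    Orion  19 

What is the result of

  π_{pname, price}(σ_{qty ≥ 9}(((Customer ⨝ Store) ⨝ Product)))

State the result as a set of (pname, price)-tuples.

{(Alpha, 13), (Alpha, 23), (Alpha, 31), (Alpha, 4), (Helix, 13), (Helix, 23), (Helix, 31), (Helix, 4), (Orion, 13), (Orion, 23), (Orion, 31), (Orion, 4)}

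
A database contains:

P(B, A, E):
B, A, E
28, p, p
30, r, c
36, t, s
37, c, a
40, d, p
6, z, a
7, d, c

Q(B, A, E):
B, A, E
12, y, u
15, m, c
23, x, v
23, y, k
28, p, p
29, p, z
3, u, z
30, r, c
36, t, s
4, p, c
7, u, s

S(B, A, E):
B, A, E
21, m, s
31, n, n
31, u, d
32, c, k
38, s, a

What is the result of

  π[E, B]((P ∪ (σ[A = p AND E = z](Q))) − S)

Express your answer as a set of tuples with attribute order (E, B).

{(a, 37), (a, 6), (c, 30), (c, 7), (p, 28), (p, 40), (s, 36), (z, 29)}

Selection A = p AND E = z: {(29, p, z)}
Union: {(28, p, p), (30, r, c), (36, t, s), (37, c, a), (40, d, p), (6, z, a), (7, d, c)} with {(29, p, z)} → {(28, p, p), (29, p, z), (30, r, c), (36, t, s), (37, c, a), (40, d, p), (6, z, a), (7, d, c)}
Difference: {(28, p, p), (29, p, z), (30, r, c), (36, t, s), (37, c, a), (40, d, p), (6, z, a), (7, d, c)} with {(21, m, s), (31, n, n), (31, u, d), (32, c, k), (38, s, a)} → {(28, p, p), (29, p, z), (30, r, c), (36, t, s), (37, c, a), (40, d, p), (6, z, a), (7, d, c)}
π_{E, B} gives {(a, 37), (a, 6), (c, 30), (c, 7), (p, 28), (p, 40), (s, 36), (z, 29)}.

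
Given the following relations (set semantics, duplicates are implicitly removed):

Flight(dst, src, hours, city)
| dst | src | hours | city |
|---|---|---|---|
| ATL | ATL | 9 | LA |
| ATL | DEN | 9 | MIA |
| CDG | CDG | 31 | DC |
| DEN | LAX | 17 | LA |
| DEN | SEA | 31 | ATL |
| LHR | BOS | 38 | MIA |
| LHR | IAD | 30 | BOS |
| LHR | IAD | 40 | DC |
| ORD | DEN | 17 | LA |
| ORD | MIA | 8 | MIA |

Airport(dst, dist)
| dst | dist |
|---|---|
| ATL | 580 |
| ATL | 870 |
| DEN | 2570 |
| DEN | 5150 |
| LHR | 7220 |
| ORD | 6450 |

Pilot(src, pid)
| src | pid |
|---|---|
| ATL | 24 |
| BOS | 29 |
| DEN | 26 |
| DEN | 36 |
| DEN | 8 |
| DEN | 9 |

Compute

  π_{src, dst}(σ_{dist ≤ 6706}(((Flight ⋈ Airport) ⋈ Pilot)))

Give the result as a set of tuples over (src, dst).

{(ATL, ATL), (DEN, ATL), (DEN, ORD)}

Joining Flight and Airport on dst yields {(ATL, ATL, 9, LA, 580), (ATL, ATL, 9, LA, 870), (ATL, DEN, 9, MIA, 580), (ATL, DEN, 9, MIA, 870), (DEN, LAX, 17, LA, 2570), (DEN, LAX, 17, LA, 5150), (DEN, SEA, 31, ATL, 2570), (DEN, SEA, 31, ATL, 5150), (LHR, BOS, 38, MIA, 7220), (LHR, IAD, 30, BOS, 7220), (LHR, IAD, 40, DC, 7220), (ORD, DEN, 17, LA, 6450), (ORD, MIA, 8, MIA, 6450)}.
Joining (Flight ⋈ Airport) and Pilot on src yields {(ATL, ATL, 9, LA, 580, 24), (ATL, ATL, 9, LA, 870, 24), (ATL, DEN, 9, MIA, 580, 26), (ATL, DEN, 9, MIA, 580, 36), (ATL, DEN, 9, MIA, 580, 8), (ATL, DEN, 9, MIA, 580, 9), (ATL, DEN, 9, MIA, 870, 26), (ATL, DEN, 9, MIA, 870, 36), (ATL, DEN, 9, MIA, 870, 8), (ATL, DEN, 9, MIA, 870, 9), (LHR, BOS, 38, MIA, 7220, 29), (ORD, DEN, 17, LA, 6450, 26), (ORD, DEN, 17, LA, 6450, 36), (ORD, DEN, 17, LA, 6450, 8), (ORD, DEN, 17, LA, 6450, 9)}.
Filtering on dist ≤ 6706 leaves {(ATL, ATL, 9, LA, 580, 24), (ATL, ATL, 9, LA, 870, 24), (ATL, DEN, 9, MIA, 580, 26), (ATL, DEN, 9, MIA, 580, 36), (ATL, DEN, 9, MIA, 580, 8), (ATL, DEN, 9, MIA, 580, 9), (ATL, DEN, 9, MIA, 870, 26), (ATL, DEN, 9, MIA, 870, 36), (ATL, DEN, 9, MIA, 870, 8), (ATL, DEN, 9, MIA, 870, 9), (ORD, DEN, 17, LA, 6450, 26), (ORD, DEN, 17, LA, 6450, 36), (ORD, DEN, 17, LA, 6450, 8), (ORD, DEN, 17, LA, 6450, 9)}.
Projecting to src, dst (11 duplicate(s) eliminated): {(ATL, ATL), (DEN, ATL), (DEN, ORD)}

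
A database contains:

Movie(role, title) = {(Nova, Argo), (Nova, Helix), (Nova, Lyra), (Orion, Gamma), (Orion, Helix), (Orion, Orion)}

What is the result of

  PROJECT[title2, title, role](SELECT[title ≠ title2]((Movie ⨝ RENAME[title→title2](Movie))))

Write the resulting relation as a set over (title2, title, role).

{(Argo, Helix, Nova), (Argo, Lyra, Nova), (Gamma, Helix, Orion), (Gamma, Orion, Orion), (Helix, Argo, Nova), (Helix, Gamma, Orion), (Helix, Lyra, Nova), (Helix, Orion, Orion), (Lyra, Argo, Nova), (Lyra, Helix, Nova), (Orion, Gamma, Orion), (Orion, Helix, Orion)}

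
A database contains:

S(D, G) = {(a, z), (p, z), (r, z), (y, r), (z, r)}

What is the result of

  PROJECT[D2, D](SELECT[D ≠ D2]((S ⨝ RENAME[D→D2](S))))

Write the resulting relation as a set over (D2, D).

ρ[D→D2]: schema becomes (D2, G); tuples unchanged.
Joining S and RENAME[D→D2](S) on G yields {(a, z, a), (a, z, p), (a, z, r), (p, z, a), (p, z, p), (p, z, r), (r, z, a), (r, z, p), (r, z, r), (y, r, y), (y, r, z), (z, r, y), (z, r, z)}.
Selection D ≠ D2: {(a, z, p), (a, z, r), (p, z, a), (p, z, r), (r, z, a), (r, z, p), (y, r, z), (z, r, y)}
Keep only column(s) D2, D: {(a, p), (a, r), (p, a), (p, r), (r, a), (r, p), (y, z), (z, y)}

{(a, p), (a, r), (p, a), (p, r), (r, a), (r, p), (y, z), (z, y)}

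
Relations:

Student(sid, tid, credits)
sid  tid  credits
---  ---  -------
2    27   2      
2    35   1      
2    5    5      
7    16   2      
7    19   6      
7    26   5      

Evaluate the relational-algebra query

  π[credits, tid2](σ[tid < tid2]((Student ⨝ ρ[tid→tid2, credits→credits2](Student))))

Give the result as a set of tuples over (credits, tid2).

ρ[tid→tid2, credits→credits2]: schema becomes (sid, tid2, credits2); tuples unchanged.
Student ⋈ ρ[tid→tid2, credits→credits2](Student) (natural join on sid): {(2, 27, 2, 27, 2), (2, 27, 2, 35, 1), (2, 27, 2, 5, 5), (2, 35, 1, 27, 2), (2, 35, 1, 35, 1), (2, 35, 1, 5, 5), (2, 5, 5, 27, 2), (2, 5, 5, 35, 1), (2, 5, 5, 5, 5), (7, 16, 2, 16, 2), (7, 16, 2, 19, 6), (7, 16, 2, 26, 5), (7, 19, 6, 16, 2), (7, 19, 6, 19, 6), (7, 19, 6, 26, 5), (7, 26, 5, 16, 2), (7, 26, 5, 19, 6), (7, 26, 5, 26, 5)}
σ[tid < tid2]: keep tuples satisfying tid < tid2 → {(2, 27, 2, 35, 1), (2, 5, 5, 27, 2), (2, 5, 5, 35, 1), (7, 16, 2, 19, 6), (7, 16, 2, 26, 5), (7, 19, 6, 26, 5)}
Projecting to credits, tid2: {(2, 19), (2, 26), (2, 35), (5, 27), (5, 35), (6, 26)}

{(2, 19), (2, 26), (2, 35), (5, 27), (5, 35), (6, 26)}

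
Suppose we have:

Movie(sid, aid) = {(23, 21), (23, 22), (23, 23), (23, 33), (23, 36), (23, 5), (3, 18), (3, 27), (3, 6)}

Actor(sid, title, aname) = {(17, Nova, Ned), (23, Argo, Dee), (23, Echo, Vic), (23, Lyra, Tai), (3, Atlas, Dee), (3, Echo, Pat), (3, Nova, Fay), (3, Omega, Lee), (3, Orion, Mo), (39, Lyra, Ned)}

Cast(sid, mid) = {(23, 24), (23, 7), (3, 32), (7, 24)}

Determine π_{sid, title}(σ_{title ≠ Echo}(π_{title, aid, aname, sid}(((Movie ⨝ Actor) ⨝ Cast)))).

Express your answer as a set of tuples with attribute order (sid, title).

{(23, Argo), (23, Lyra), (3, Atlas), (3, Nova), (3, Omega), (3, Orion)}

Joining Movie and Actor on sid yields {(23, 21, Argo, Dee), (23, 21, Echo, Vic), (23, 21, Lyra, Tai), (23, 22, Argo, Dee), (23, 22, Echo, Vic), (23, 22, Lyra, Tai), (23, 23, Argo, Dee), (23, 23, Echo, Vic), (23, 23, Lyra, Tai), (23, 33, Argo, Dee), (23, 33, Echo, Vic), (23, 33, Lyra, Tai), (23, 36, Argo, Dee), (23, 36, Echo, Vic), (23, 36, Lyra, Tai), (23, 5, Argo, Dee), (23, 5, Echo, Vic), (23, 5, Lyra, Tai), (3, 18, Atlas, Dee), (3, 18, Echo, Pat), (3, 18, Nova, Fay), (3, 18, Omega, Lee), (3, 18, Orion, Mo), (3, 27, Atlas, Dee), (3, 27, Echo, Pat), (3, 27, Nova, Fay), (3, 27, Omega, Lee), (3, 27, Orion, Mo), (3, 6, Atlas, Dee), (3, 6, Echo, Pat), (3, 6, Nova, Fay), (3, 6, Omega, Lee), (3, 6, Orion, Mo)}.
Joining (Movie ⨝ Actor) and Cast on sid yields {(23, 21, Argo, Dee, 24), (23, 21, Argo, Dee, 7), (23, 21, Echo, Vic, 24), (23, 21, Echo, Vic, 7), (23, 21, Lyra, Tai, 24), (23, 21, Lyra, Tai, 7), (23, 22, Argo, Dee, 24), (23, 22, Argo, Dee, 7), (23, 22, Echo, Vic, 24), (23, 22, Echo, Vic, 7), (23, 22, Lyra, Tai, 24), (23, 22, Lyra, Tai, 7), (23, 23, Argo, Dee, 24), (23, 23, Argo, Dee, 7), (23, 23, Echo, Vic, 24), (23, 23, Echo, Vic, 7), (23, 23, Lyra, Tai, 24), (23, 23, Lyra, Tai, 7), (23, 33, Argo, Dee, 24), (23, 33, Argo, Dee, 7), (23, 33, Echo, Vic, 24), (23, 33, Echo, Vic, 7), (23, 33, Lyra, Tai, 24), (23, 33, Lyra, Tai, 7), (23, 36, Argo, Dee, 24), (23, 36, Argo, Dee, 7), (23, 36, Echo, Vic, 24), (23, 36, Echo, Vic, 7), (23, 36, Lyra, Tai, 24), (23, 36, Lyra, Tai, 7), (23, 5, Argo, Dee, 24), (23, 5, Argo, Dee, 7), (23, 5, Echo, Vic, 24), (23, 5, Echo, Vic, 7), (23, 5, Lyra, Tai, 24), (23, 5, Lyra, Tai, 7), (3, 18, Atlas, Dee, 32), (3, 18, Echo, Pat, 32), (3, 18, Nova, Fay, 32), (3, 18, Omega, Lee, 32), (3, 18, Orion, Mo, 32), (3, 27, Atlas, Dee, 32), (3, 27, Echo, Pat, 32), (3, 27, Nova, Fay, 32), (3, 27, Omega, Lee, 32), (3, 27, Orion, Mo, 32), (3, 6, Atlas, Dee, 32), (3, 6, Echo, Pat, 32), (3, 6, Nova, Fay, 32), (3, 6, Omega, Lee, 32), (3, 6, Orion, Mo, 32)}.
Projecting to title, aid, aname, sid (18 duplicate(s) eliminated): {(Argo, 21, Dee, 23), (Argo, 22, Dee, 23), (Argo, 23, Dee, 23), (Argo, 33, Dee, 23), (Argo, 36, Dee, 23), (Argo, 5, Dee, 23), (Atlas, 18, Dee, 3), (Atlas, 27, Dee, 3), (Atlas, 6, Dee, 3), (Echo, 18, Pat, 3), (Echo, 21, Vic, 23), (Echo, 22, Vic, 23), (Echo, 23, Vic, 23), (Echo, 27, Pat, 3), (Echo, 33, Vic, 23), (Echo, 36, Vic, 23), (Echo, 5, Vic, 23), (Echo, 6, Pat, 3), (Lyra, 21, Tai, 23), (Lyra, 22, Tai, 23), (Lyra, 23, Tai, 23), (Lyra, 33, Tai, 23), (Lyra, 36, Tai, 23), (Lyra, 5, Tai, 23), (Nova, 18, Fay, 3), (Nova, 27, Fay, 3), (Nova, 6, Fay, 3), (Omega, 18, Lee, 3), (Omega, 27, Lee, 3), (Omega, 6, Lee, 3), (Orion, 18, Mo, 3), (Orion, 27, Mo, 3), (Orion, 6, Mo, 3)}
σ[title ≠ Echo]: keep tuples satisfying title ≠ Echo → {(Argo, 21, Dee, 23), (Argo, 22, Dee, 23), (Argo, 23, Dee, 23), (Argo, 33, Dee, 23), (Argo, 36, Dee, 23), (Argo, 5, Dee, 23), (Atlas, 18, Dee, 3), (Atlas, 27, Dee, 3), (Atlas, 6, Dee, 3), (Lyra, 21, Tai, 23), (Lyra, 22, Tai, 23), (Lyra, 23, Tai, 23), (Lyra, 33, Tai, 23), (Lyra, 36, Tai, 23), (Lyra, 5, Tai, 23), (Nova, 18, Fay, 3), (Nova, 27, Fay, 3), (Nova, 6, Fay, 3), (Omega, 18, Lee, 3), (Omega, 27, Lee, 3), (Omega, 6, Lee, 3), (Orion, 18, Mo, 3), (Orion, 27, Mo, 3), (Orion, 6, Mo, 3)}
Projecting to sid, title (18 duplicate(s) eliminated): {(23, Argo), (23, Lyra), (3, Atlas), (3, Nova), (3, Omega), (3, Orion)}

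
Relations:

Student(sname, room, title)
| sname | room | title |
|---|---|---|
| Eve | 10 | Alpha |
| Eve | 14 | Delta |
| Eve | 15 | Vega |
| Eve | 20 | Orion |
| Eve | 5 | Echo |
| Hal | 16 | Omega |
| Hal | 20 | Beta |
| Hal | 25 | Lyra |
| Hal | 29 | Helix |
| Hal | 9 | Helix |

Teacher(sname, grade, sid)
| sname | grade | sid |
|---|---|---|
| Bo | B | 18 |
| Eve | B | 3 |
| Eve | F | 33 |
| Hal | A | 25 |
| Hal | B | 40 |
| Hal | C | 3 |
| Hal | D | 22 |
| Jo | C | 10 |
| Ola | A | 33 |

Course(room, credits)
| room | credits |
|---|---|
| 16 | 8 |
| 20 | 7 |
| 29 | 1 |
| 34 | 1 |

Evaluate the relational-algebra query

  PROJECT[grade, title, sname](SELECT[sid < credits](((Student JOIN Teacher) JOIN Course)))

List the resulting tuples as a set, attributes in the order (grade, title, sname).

Student ⋈ Teacher (natural join on sname): {(Eve, 10, Alpha, B, 3), (Eve, 10, Alpha, F, 33), (Eve, 14, Delta, B, 3), (Eve, 14, Delta, F, 33), (Eve, 15, Vega, B, 3), (Eve, 15, Vega, F, 33), (Eve, 20, Orion, B, 3), (Eve, 20, Orion, F, 33), (Eve, 5, Echo, B, 3), (Eve, 5, Echo, F, 33), (Hal, 16, Omega, A, 25), (Hal, 16, Omega, B, 40), (Hal, 16, Omega, C, 3), (Hal, 16, Omega, D, 22), (Hal, 20, Beta, A, 25), (Hal, 20, Beta, B, 40), (Hal, 20, Beta, C, 3), (Hal, 20, Beta, D, 22), (Hal, 25, Lyra, A, 25), (Hal, 25, Lyra, B, 40), (Hal, 25, Lyra, C, 3), (Hal, 25, Lyra, D, 22), (Hal, 29, Helix, A, 25), (Hal, 29, Helix, B, 40), (Hal, 29, Helix, C, 3), (Hal, 29, Helix, D, 22), (Hal, 9, Helix, A, 25), (Hal, 9, Helix, B, 40), (Hal, 9, Helix, C, 3), (Hal, 9, Helix, D, 22)}
(Student JOIN Teacher) ⋈ Course (natural join on room): {(Eve, 20, Orion, B, 3, 7), (Eve, 20, Orion, F, 33, 7), (Hal, 16, Omega, A, 25, 8), (Hal, 16, Omega, B, 40, 8), (Hal, 16, Omega, C, 3, 8), (Hal, 16, Omega, D, 22, 8), (Hal, 20, Beta, A, 25, 7), (Hal, 20, Beta, B, 40, 7), (Hal, 20, Beta, C, 3, 7), (Hal, 20, Beta, D, 22, 7), (Hal, 29, Helix, A, 25, 1), (Hal, 29, Helix, B, 40, 1), (Hal, 29, Helix, C, 3, 1), (Hal, 29, Helix, D, 22, 1)}
Selection sid < credits: {(Eve, 20, Orion, B, 3, 7), (Hal, 16, Omega, C, 3, 8), (Hal, 20, Beta, C, 3, 7)}
π_{grade, title, sname} gives {(B, Orion, Eve), (C, Beta, Hal), (C, Omega, Hal)}.

{(B, Orion, Eve), (C, Beta, Hal), (C, Omega, Hal)}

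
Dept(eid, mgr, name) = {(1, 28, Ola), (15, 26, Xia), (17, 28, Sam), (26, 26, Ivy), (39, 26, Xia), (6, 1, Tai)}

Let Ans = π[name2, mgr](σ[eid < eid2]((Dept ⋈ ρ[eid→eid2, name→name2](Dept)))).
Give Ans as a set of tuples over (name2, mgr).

{(Ivy, 26), (Sam, 28), (Xia, 26)}

ρ[eid→eid2, name→name2]: schema becomes (eid2, mgr, name2); tuples unchanged.
Dept ⋈ ρ[eid→eid2, name→name2](Dept) (natural join on mgr): {(1, 28, Ola, 1, Ola), (1, 28, Ola, 17, Sam), (15, 26, Xia, 15, Xia), (15, 26, Xia, 26, Ivy), (15, 26, Xia, 39, Xia), (17, 28, Sam, 1, Ola), (17, 28, Sam, 17, Sam), (26, 26, Ivy, 15, Xia), (26, 26, Ivy, 26, Ivy), (26, 26, Ivy, 39, Xia), (39, 26, Xia, 15, Xia), (39, 26, Xia, 26, Ivy), (39, 26, Xia, 39, Xia), (6, 1, Tai, 6, Tai)}
Apply σ_{eid < eid2}; surviving tuples: {(1, 28, Ola, 17, Sam), (15, 26, Xia, 26, Ivy), (15, 26, Xia, 39, Xia), (26, 26, Ivy, 39, Xia)}
π[name2, mgr]: project onto (name2, mgr) (1 duplicate(s) eliminated) → {(Ivy, 26), (Sam, 28), (Xia, 26)}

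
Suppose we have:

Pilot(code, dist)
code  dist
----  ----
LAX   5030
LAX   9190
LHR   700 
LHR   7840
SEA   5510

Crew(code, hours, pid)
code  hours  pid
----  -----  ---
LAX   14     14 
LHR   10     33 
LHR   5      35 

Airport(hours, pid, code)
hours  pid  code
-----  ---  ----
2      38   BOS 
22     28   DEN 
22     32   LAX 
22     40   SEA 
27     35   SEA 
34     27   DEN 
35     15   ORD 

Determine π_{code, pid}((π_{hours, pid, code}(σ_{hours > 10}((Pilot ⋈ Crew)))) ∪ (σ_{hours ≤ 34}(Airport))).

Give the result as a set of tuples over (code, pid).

{(BOS, 38), (DEN, 27), (DEN, 28), (LAX, 14), (LAX, 32), (SEA, 35), (SEA, 40)}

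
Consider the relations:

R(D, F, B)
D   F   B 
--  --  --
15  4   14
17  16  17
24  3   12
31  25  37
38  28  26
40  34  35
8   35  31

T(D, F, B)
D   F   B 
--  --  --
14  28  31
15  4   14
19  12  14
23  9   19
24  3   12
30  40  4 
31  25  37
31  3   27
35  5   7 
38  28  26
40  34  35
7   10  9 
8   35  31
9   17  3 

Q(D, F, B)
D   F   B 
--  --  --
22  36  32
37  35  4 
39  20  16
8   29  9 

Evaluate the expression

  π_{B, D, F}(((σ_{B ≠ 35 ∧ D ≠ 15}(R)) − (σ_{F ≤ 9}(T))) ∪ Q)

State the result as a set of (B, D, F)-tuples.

Filtering on B ≠ 35 ∧ D ≠ 15 leaves {(17, 16, 17), (24, 3, 12), (31, 25, 37), (38, 28, 26), (8, 35, 31)}.
Filtering on F ≤ 9 leaves {(15, 4, 14), (23, 9, 19), (24, 3, 12), (31, 3, 27), (35, 5, 7)}.
Set difference of the two operands is {(17, 16, 17), (31, 25, 37), (38, 28, 26), (8, 35, 31)}.
Set union of the two operands is {(17, 16, 17), (22, 36, 32), (31, 25, 37), (37, 35, 4), (38, 28, 26), (39, 20, 16), (8, 29, 9), (8, 35, 31)}.
Projecting to B, D, F: {(16, 39, 20), (17, 17, 16), (26, 38, 28), (31, 8, 35), (32, 22, 36), (37, 31, 25), (4, 37, 35), (9, 8, 29)}

{(16, 39, 20), (17, 17, 16), (26, 38, 28), (31, 8, 35), (32, 22, 36), (37, 31, 25), (4, 37, 35), (9, 8, 29)}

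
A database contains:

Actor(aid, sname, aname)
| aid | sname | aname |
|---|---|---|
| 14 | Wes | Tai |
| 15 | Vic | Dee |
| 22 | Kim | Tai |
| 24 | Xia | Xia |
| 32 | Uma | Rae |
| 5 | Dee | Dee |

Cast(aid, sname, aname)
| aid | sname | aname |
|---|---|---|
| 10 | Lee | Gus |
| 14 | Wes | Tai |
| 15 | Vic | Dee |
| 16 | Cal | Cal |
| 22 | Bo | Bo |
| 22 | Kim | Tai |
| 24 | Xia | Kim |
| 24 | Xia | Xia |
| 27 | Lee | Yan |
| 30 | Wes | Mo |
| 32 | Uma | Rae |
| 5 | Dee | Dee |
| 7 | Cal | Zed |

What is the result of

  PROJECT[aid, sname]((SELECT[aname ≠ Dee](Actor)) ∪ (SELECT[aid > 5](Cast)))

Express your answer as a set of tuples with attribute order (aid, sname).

{(10, Lee), (14, Wes), (15, Vic), (16, Cal), (22, Bo), (22, Kim), (24, Xia), (27, Lee), (30, Wes), (32, Uma), (7, Cal)}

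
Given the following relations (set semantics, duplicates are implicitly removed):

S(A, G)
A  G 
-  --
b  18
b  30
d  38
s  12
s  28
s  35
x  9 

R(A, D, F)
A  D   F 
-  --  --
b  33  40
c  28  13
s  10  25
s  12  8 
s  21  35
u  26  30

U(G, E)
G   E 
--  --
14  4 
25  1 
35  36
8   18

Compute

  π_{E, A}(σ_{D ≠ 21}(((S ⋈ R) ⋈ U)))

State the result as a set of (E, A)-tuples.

{(36, s)}

Joining S and R on A yields {(b, 18, 33, 40), (b, 30, 33, 40), (s, 12, 10, 25), (s, 12, 12, 8), (s, 12, 21, 35), (s, 28, 10, 25), (s, 28, 12, 8), (s, 28, 21, 35), (s, 35, 10, 25), (s, 35, 12, 8), (s, 35, 21, 35)}.
Joining (S ⋈ R) and U on G yields {(s, 35, 10, 25, 36), (s, 35, 12, 8, 36), (s, 35, 21, 35, 36)}.
Selection D ≠ 21: {(s, 35, 10, 25, 36), (s, 35, 12, 8, 36)}
Projecting to E, A (1 duplicate(s) eliminated): {(36, s)}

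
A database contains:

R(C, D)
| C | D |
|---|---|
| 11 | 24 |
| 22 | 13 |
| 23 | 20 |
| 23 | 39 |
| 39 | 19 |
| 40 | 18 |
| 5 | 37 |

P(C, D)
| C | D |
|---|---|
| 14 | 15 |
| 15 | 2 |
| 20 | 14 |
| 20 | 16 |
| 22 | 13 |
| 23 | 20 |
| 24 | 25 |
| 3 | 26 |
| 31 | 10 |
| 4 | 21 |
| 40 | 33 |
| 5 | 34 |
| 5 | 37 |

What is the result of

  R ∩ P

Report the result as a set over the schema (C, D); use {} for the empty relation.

{(22, 13), (23, 20), (5, 37)}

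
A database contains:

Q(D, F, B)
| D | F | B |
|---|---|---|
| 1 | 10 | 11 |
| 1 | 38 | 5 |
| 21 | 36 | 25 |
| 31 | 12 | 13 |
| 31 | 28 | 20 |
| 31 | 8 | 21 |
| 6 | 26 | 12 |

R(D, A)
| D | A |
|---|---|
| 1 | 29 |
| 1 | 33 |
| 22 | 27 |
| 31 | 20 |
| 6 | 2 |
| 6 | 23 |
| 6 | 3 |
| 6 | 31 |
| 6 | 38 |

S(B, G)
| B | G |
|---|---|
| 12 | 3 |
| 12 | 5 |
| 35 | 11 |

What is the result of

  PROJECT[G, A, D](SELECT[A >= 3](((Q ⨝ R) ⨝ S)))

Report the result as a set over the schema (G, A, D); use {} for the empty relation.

{(3, 23, 6), (3, 3, 6), (3, 31, 6), (3, 38, 6), (5, 23, 6), (5, 3, 6), (5, 31, 6), (5, 38, 6)}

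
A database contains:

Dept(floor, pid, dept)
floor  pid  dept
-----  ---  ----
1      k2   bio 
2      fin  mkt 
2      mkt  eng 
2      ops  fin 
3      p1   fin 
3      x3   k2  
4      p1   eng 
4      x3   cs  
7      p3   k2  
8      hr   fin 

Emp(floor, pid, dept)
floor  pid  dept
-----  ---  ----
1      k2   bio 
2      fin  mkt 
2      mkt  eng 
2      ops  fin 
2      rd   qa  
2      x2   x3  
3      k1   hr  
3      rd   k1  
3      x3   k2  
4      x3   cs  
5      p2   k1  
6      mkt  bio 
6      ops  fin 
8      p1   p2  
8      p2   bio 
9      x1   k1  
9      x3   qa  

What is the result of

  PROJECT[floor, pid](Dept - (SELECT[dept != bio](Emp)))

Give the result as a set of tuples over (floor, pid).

Selection dept != bio: {(2, fin, mkt), (2, mkt, eng), (2, ops, fin), (2, rd, qa), (2, x2, x3), (3, k1, hr), (3, rd, k1), (3, x3, k2), (4, x3, cs), (5, p2, k1), (6, ops, fin), (8, p1, p2), (9, x1, k1), (9, x3, qa)}
Difference: {(1, k2, bio), (2, fin, mkt), (2, mkt, eng), (2, ops, fin), (3, p1, fin), (3, x3, k2), (4, p1, eng), (4, x3, cs), (7, p3, k2), (8, hr, fin)} with {(2, fin, mkt), (2, mkt, eng), (2, ops, fin), (2, rd, qa), (2, x2, x3), (3, k1, hr), (3, rd, k1), (3, x3, k2), (4, x3, cs), (5, p2, k1), (6, ops, fin), (8, p1, p2), (9, x1, k1), (9, x3, qa)} → {(1, k2, bio), (3, p1, fin), (4, p1, eng), (7, p3, k2), (8, hr, fin)}
Projecting to floor, pid: {(1, k2), (3, p1), (4, p1), (7, p3), (8, hr)}

{(1, k2), (3, p1), (4, p1), (7, p3), (8, hr)}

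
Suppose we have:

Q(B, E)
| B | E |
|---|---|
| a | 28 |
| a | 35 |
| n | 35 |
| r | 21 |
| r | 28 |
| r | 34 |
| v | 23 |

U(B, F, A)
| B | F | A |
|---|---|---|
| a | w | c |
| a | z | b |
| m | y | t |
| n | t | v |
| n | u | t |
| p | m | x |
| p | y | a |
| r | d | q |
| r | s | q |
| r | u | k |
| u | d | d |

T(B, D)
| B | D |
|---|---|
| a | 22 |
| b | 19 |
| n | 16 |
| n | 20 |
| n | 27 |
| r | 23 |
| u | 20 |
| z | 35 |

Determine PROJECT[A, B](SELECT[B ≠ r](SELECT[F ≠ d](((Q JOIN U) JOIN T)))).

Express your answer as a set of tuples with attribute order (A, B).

{(b, a), (c, a), (t, n), (v, n)}

Joining Q and U on B yields {(a, 28, w, c), (a, 28, z, b), (a, 35, w, c), (a, 35, z, b), (n, 35, t, v), (n, 35, u, t), (r, 21, d, q), (r, 21, s, q), (r, 21, u, k), (r, 28, d, q), (r, 28, s, q), (r, 28, u, k), (r, 34, d, q), (r, 34, s, q), (r, 34, u, k)}.
Joining (Q JOIN U) and T on B yields {(a, 28, w, c, 22), (a, 28, z, b, 22), (a, 35, w, c, 22), (a, 35, z, b, 22), (n, 35, t, v, 16), (n, 35, t, v, 20), (n, 35, t, v, 27), (n, 35, u, t, 16), (n, 35, u, t, 20), (n, 35, u, t, 27), (r, 21, d, q, 23), (r, 21, s, q, 23), (r, 21, u, k, 23), (r, 28, d, q, 23), (r, 28, s, q, 23), (r, 28, u, k, 23), (r, 34, d, q, 23), (r, 34, s, q, 23), (r, 34, u, k, 23)}.
Apply σ_{F ≠ d}; surviving tuples: {(a, 28, w, c, 22), (a, 28, z, b, 22), (a, 35, w, c, 22), (a, 35, z, b, 22), (n, 35, t, v, 16), (n, 35, t, v, 20), (n, 35, t, v, 27), (n, 35, u, t, 16), (n, 35, u, t, 20), (n, 35, u, t, 27), (r, 21, s, q, 23), (r, 21, u, k, 23), (r, 28, s, q, 23), (r, 28, u, k, 23), (r, 34, s, q, 23), (r, 34, u, k, 23)}
Apply σ_{B ≠ r}; surviving tuples: {(a, 28, w, c, 22), (a, 28, z, b, 22), (a, 35, w, c, 22), (a, 35, z, b, 22), (n, 35, t, v, 16), (n, 35, t, v, 20), (n, 35, t, v, 27), (n, 35, u, t, 16), (n, 35, u, t, 20), (n, 35, u, t, 27)}
π_{A, B} gives {(b, a), (c, a), (t, n), (v, n)} (6 duplicate(s) eliminated).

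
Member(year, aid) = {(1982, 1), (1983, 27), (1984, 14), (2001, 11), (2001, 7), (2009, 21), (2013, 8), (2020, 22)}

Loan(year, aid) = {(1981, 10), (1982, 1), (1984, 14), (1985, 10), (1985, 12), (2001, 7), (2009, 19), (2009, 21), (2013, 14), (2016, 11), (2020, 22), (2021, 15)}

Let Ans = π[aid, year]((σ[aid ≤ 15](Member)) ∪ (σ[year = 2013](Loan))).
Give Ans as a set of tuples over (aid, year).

{(1, 1982), (11, 2001), (14, 1984), (14, 2013), (7, 2001), (8, 2013)}

σ[aid ≤ 15]: keep tuples satisfying aid ≤ 15 → {(1982, 1), (1984, 14), (2001, 11), (2001, 7), (2013, 8)}
σ[year = 2013]: keep tuples satisfying year = 2013 → {(2013, 14)}
Set union of the two operands is {(1982, 1), (1984, 14), (2001, 11), (2001, 7), (2013, 14), (2013, 8)}.
Projecting to aid, year: {(1, 1982), (11, 2001), (14, 1984), (14, 2013), (7, 2001), (8, 2013)}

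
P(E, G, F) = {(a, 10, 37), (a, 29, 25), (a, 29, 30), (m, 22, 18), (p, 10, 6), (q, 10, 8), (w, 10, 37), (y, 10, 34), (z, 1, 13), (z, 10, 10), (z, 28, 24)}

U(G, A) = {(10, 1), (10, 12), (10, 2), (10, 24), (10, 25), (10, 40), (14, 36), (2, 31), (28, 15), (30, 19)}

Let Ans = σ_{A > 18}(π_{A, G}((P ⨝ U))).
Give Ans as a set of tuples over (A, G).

{(24, 10), (25, 10), (40, 10)}

Joining P and U on G yields {(a, 10, 37, 1), (a, 10, 37, 12), (a, 10, 37, 2), (a, 10, 37, 24), (a, 10, 37, 25), (a, 10, 37, 40), (p, 10, 6, 1), (p, 10, 6, 12), (p, 10, 6, 2), (p, 10, 6, 24), (p, 10, 6, 25), (p, 10, 6, 40), (q, 10, 8, 1), (q, 10, 8, 12), (q, 10, 8, 2), (q, 10, 8, 24), (q, 10, 8, 25), (q, 10, 8, 40), (w, 10, 37, 1), (w, 10, 37, 12), (w, 10, 37, 2), (w, 10, 37, 24), (w, 10, 37, 25), (w, 10, 37, 40), (y, 10, 34, 1), (y, 10, 34, 12), (y, 10, 34, 2), (y, 10, 34, 24), (y, 10, 34, 25), (y, 10, 34, 40), (z, 10, 10, 1), (z, 10, 10, 12), (z, 10, 10, 2), (z, 10, 10, 24), (z, 10, 10, 25), (z, 10, 10, 40), (z, 28, 24, 15)}.
π_{A, G} gives {(1, 10), (12, 10), (15, 28), (2, 10), (24, 10), (25, 10), (40, 10)} (30 duplicate(s) eliminated).
Selection A > 18: {(24, 10), (25, 10), (40, 10)}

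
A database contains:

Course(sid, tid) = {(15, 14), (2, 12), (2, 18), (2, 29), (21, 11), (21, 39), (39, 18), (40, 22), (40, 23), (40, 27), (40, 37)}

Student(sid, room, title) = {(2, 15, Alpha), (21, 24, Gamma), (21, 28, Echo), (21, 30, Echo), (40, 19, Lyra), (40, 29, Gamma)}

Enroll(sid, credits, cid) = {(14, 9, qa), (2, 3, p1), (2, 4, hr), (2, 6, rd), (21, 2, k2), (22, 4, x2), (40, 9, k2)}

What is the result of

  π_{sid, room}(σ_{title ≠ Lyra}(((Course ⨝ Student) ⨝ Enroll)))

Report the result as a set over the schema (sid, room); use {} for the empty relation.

{(2, 15), (21, 24), (21, 28), (21, 30), (40, 29)}

Course ⋈ Student (natural join on sid): {(2, 12, 15, Alpha), (2, 18, 15, Alpha), (2, 29, 15, Alpha), (21, 11, 24, Gamma), (21, 11, 28, Echo), (21, 11, 30, Echo), (21, 39, 24, Gamma), (21, 39, 28, Echo), (21, 39, 30, Echo), (40, 22, 19, Lyra), (40, 22, 29, Gamma), (40, 23, 19, Lyra), (40, 23, 29, Gamma), (40, 27, 19, Lyra), (40, 27, 29, Gamma), (40, 37, 19, Lyra), (40, 37, 29, Gamma)}
(Course ⨝ Student) ⋈ Enroll (natural join on sid): {(2, 12, 15, Alpha, 3, p1), (2, 12, 15, Alpha, 4, hr), (2, 12, 15, Alpha, 6, rd), (2, 18, 15, Alpha, 3, p1), (2, 18, 15, Alpha, 4, hr), (2, 18, 15, Alpha, 6, rd), (2, 29, 15, Alpha, 3, p1), (2, 29, 15, Alpha, 4, hr), (2, 29, 15, Alpha, 6, rd), (21, 11, 24, Gamma, 2, k2), (21, 11, 28, Echo, 2, k2), (21, 11, 30, Echo, 2, k2), (21, 39, 24, Gamma, 2, k2), (21, 39, 28, Echo, 2, k2), (21, 39, 30, Echo, 2, k2), (40, 22, 19, Lyra, 9, k2), (40, 22, 29, Gamma, 9, k2), (40, 23, 19, Lyra, 9, k2), (40, 23, 29, Gamma, 9, k2), (40, 27, 19, Lyra, 9, k2), (40, 27, 29, Gamma, 9, k2), (40, 37, 19, Lyra, 9, k2), (40, 37, 29, Gamma, 9, k2)}
Apply σ_{title ≠ Lyra}; surviving tuples: {(2, 12, 15, Alpha, 3, p1), (2, 12, 15, Alpha, 4, hr), (2, 12, 15, Alpha, 6, rd), (2, 18, 15, Alpha, 3, p1), (2, 18, 15, Alpha, 4, hr), (2, 18, 15, Alpha, 6, rd), (2, 29, 15, Alpha, 3, p1), (2, 29, 15, Alpha, 4, hr), (2, 29, 15, Alpha, 6, rd), (21, 11, 24, Gamma, 2, k2), (21, 11, 28, Echo, 2, k2), (21, 11, 30, Echo, 2, k2), (21, 39, 24, Gamma, 2, k2), (21, 39, 28, Echo, 2, k2), (21, 39, 30, Echo, 2, k2), (40, 22, 29, Gamma, 9, k2), (40, 23, 29, Gamma, 9, k2), (40, 27, 29, Gamma, 9, k2), (40, 37, 29, Gamma, 9, k2)}
π[sid, room]: project onto (sid, room) (14 duplicate(s) eliminated) → {(2, 15), (21, 24), (21, 28), (21, 30), (40, 29)}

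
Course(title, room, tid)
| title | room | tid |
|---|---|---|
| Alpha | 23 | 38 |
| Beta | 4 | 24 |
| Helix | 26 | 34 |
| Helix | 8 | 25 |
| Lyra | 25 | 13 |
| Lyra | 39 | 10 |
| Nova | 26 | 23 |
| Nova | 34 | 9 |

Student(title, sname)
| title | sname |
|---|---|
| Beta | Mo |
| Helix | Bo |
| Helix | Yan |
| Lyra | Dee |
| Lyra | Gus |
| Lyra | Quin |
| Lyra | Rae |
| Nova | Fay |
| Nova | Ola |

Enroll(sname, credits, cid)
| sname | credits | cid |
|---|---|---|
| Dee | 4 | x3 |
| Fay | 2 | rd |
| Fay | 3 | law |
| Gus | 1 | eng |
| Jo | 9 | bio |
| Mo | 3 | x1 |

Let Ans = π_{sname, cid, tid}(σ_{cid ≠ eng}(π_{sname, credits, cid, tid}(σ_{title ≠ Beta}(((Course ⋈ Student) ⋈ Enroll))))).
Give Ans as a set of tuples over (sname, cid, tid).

{(Dee, x3, 10), (Dee, x3, 13), (Fay, law, 23), (Fay, law, 9), (Fay, rd, 23), (Fay, rd, 9)}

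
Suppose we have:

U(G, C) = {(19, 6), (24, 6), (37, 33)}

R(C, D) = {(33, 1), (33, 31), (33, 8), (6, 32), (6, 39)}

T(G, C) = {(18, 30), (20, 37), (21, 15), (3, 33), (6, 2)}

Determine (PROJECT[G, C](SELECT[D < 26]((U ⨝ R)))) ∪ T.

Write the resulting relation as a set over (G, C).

Natural join on C: {(19, 6, 32), (19, 6, 39), (24, 6, 32), (24, 6, 39), (37, 33, 1), (37, 33, 31), (37, 33, 8)}
σ[D < 26]: keep tuples satisfying D < 26 → {(37, 33, 1), (37, 33, 8)}
Projecting to G, C (1 duplicate(s) eliminated): {(37, 33)}
Set union of the two operands is {(18, 30), (20, 37), (21, 15), (3, 33), (37, 33), (6, 2)}.

{(18, 30), (20, 37), (21, 15), (3, 33), (37, 33), (6, 2)}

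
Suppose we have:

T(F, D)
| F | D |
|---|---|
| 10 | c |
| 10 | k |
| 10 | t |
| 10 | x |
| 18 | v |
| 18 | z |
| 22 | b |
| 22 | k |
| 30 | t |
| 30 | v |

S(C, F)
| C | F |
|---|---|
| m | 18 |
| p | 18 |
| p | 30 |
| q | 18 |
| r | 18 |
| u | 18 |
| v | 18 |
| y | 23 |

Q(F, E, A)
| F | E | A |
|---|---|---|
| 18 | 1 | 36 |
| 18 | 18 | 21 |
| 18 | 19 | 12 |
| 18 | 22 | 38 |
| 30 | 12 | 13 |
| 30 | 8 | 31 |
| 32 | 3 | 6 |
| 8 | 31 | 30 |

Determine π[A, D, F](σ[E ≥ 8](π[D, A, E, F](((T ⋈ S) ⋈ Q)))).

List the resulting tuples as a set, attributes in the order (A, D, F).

{(12, v, 18), (12, z, 18), (13, t, 30), (13, v, 30), (21, v, 18), (21, z, 18), (31, t, 30), (31, v, 30), (38, v, 18), (38, z, 18)}

Joining T and S on F yields {(18, v, m), (18, v, p), (18, v, q), (18, v, r), (18, v, u), (18, v, v), (18, z, m), (18, z, p), (18, z, q), (18, z, r), (18, z, u), (18, z, v), (30, t, p), (30, v, p)}.
Joining (T ⋈ S) and Q on F yields {(18, v, m, 1, 36), (18, v, m, 18, 21), (18, v, m, 19, 12), (18, v, m, 22, 38), (18, v, p, 1, 36), (18, v, p, 18, 21), (18, v, p, 19, 12), (18, v, p, 22, 38), (18, v, q, 1, 36), (18, v, q, 18, 21), (18, v, q, 19, 12), (18, v, q, 22, 38), (18, v, r, 1, 36), (18, v, r, 18, 21), (18, v, r, 19, 12), (18, v, r, 22, 38), (18, v, u, 1, 36), (18, v, u, 18, 21), (18, v, u, 19, 12), (18, v, u, 22, 38), (18, v, v, 1, 36), (18, v, v, 18, 21), (18, v, v, 19, 12), (18, v, v, 22, 38), (18, z, m, 1, 36), (18, z, m, 18, 21), (18, z, m, 19, 12), (18, z, m, 22, 38), (18, z, p, 1, 36), (18, z, p, 18, 21), (18, z, p, 19, 12), (18, z, p, 22, 38), (18, z, q, 1, 36), (18, z, q, 18, 21), (18, z, q, 19, 12), (18, z, q, 22, 38), (18, z, r, 1, 36), (18, z, r, 18, 21), (18, z, r, 19, 12), (18, z, r, 22, 38), (18, z, u, 1, 36), (18, z, u, 18, 21), (18, z, u, 19, 12), (18, z, u, 22, 38), (18, z, v, 1, 36), (18, z, v, 18, 21), (18, z, v, 19, 12), (18, z, v, 22, 38), (30, t, p, 12, 13), (30, t, p, 8, 31), (30, v, p, 12, 13), (30, v, p, 8, 31)}.
π[D, A, E, F]: project onto (D, A, E, F) (40 duplicate(s) eliminated) → {(t, 13, 12, 30), (t, 31, 8, 30), (v, 12, 19, 18), (v, 13, 12, 30), (v, 21, 18, 18), (v, 31, 8, 30), (v, 36, 1, 18), (v, 38, 22, 18), (z, 12, 19, 18), (z, 21, 18, 18), (z, 36, 1, 18), (z, 38, 22, 18)}
Selection E ≥ 8: {(t, 13, 12, 30), (t, 31, 8, 30), (v, 12, 19, 18), (v, 13, 12, 30), (v, 21, 18, 18), (v, 31, 8, 30), (v, 38, 22, 18), (z, 12, 19, 18), (z, 21, 18, 18), (z, 38, 22, 18)}
π[A, D, F]: project onto (A, D, F) → {(12, v, 18), (12, z, 18), (13, t, 30), (13, v, 30), (21, v, 18), (21, z, 18), (31, t, 30), (31, v, 30), (38, v, 18), (38, z, 18)}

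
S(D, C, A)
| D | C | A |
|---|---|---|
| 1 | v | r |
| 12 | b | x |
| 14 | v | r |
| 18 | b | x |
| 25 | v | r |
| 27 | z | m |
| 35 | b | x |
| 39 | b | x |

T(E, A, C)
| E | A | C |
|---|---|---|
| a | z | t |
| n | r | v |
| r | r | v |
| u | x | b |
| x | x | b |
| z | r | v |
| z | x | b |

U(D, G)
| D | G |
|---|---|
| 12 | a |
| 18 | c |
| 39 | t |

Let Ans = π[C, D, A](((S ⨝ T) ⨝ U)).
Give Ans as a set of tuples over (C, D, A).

{(b, 12, x), (b, 18, x), (b, 39, x)}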